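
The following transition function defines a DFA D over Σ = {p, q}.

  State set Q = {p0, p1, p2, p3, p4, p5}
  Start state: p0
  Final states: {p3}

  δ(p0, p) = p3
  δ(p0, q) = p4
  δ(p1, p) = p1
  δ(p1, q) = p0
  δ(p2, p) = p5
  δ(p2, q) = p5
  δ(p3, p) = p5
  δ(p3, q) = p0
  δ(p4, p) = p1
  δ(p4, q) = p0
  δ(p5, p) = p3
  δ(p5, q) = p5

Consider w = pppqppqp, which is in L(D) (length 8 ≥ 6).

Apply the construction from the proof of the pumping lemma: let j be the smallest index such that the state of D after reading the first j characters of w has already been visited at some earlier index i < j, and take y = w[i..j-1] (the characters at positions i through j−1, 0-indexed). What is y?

pp

Run of D on w = p p p q p p q p:
  step 0: p0  (start)
  step 1: p3  (read p: p0→p3)
  step 2: p5  (read p: p3→p5)
  step 3: p3  (read p: p5→p3)   ← first repeat (p3 seen earlier)
  step 4: p0  (read q: p3→p0)
  step 5: p3  (read p: p0→p3)
  step 6: p5  (read p: p3→p5)
  step 7: p5  (read q: p5→p5)
  step 8: p3  (read p: p5→p3)

So i = 1, j = 3, giving x = w[0:1] = p, y = w[1:3] = pp, z = w[3:8] = qppqp.
Check: |xy| = 3 ≤ 6 and |y| = 2 ≥ 1. Reading y takes D from p3 back to p3, so every xyⁱz is accepted.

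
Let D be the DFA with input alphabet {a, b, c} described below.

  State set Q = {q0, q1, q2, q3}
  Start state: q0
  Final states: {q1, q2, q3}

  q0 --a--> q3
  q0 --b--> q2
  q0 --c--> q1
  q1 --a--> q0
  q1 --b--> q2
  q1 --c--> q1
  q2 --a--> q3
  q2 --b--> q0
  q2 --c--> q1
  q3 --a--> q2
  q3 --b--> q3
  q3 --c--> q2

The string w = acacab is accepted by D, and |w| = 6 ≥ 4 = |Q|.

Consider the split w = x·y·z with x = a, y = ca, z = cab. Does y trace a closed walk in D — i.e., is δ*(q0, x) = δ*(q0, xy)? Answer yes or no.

State sequence: q0 -a-> q3 -c-> q2 -a-> q3

After x (step 1): q3. After xy (step 3): q3.
They match, so y = ca drives D around a cycle from q3 back to itself; pumping y any number of times keeps D in q3 before reading z, and xyⁱz ∈ L(D) for every i ≥ 0.

yes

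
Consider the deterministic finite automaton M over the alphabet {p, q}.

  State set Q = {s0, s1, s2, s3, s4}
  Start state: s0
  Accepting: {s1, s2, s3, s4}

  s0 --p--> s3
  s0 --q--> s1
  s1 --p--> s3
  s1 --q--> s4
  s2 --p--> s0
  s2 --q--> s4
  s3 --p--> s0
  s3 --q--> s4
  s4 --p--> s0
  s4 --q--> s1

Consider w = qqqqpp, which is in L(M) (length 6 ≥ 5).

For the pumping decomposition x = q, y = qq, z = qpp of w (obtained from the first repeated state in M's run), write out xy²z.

xy^2z = q·qq·qq·qpp = qqqqqqpp.
Reading y = qq takes M from s1 back to s1, so after x·y·y the machine is still in s1, and z then leads to the accepting state s3. Hence qqqqqqpp ∈ L(M).

qqqqqqpp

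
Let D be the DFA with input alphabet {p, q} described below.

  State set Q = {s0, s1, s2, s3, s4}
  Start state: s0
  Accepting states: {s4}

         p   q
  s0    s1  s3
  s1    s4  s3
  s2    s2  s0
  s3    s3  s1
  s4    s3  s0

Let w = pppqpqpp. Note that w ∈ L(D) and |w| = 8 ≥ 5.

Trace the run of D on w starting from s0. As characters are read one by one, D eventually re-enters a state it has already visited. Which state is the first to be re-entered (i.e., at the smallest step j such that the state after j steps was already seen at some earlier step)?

State sequence: s0 -p-> s1 -p-> s4 -p-> s3 -q-> s1 -p-> s4 -q-> s0 -p-> s1 -p-> s4
First repeat at step 4: s1 was already visited.

The earliest repeat is at step j = 4: D is in s1, which it already visited at step i = 1.
The DFA has 5 states, so the proof of the pumping lemma guarantees a repeated state among the first 5+1 visited; the segment between the two visits is the pumpable y.

s1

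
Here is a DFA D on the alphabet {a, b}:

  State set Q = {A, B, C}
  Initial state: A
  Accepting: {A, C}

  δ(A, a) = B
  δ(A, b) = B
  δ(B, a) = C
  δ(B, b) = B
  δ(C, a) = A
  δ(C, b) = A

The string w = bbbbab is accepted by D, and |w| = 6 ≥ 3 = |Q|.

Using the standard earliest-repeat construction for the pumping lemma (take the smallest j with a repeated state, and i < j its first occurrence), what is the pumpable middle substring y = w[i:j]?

b

State sequence: A -b-> B -b-> B -b-> B -b-> B -a-> C -b-> A
First repeat at step 2: B was already visited.

So i = 1, j = 2, giving x = w[0:1] = b, y = w[1:2] = b, z = w[2:6] = bbab.
Check: |xy| = 2 ≤ 3 and |y| = 1 ≥ 1. Reading y takes D from B back to B, so every xyⁱz is accepted.
The DFA has 3 states, so the proof of the pumping lemma guarantees a repeated state among the first 3+1 visited; the segment between the two visits is the pumpable y.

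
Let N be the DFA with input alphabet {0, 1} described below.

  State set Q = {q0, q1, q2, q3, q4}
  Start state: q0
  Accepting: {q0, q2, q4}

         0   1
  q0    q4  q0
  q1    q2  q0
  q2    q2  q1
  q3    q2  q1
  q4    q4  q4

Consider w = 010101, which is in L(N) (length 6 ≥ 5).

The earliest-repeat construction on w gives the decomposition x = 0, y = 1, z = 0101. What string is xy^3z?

xy^3z = 0·1·1·1·0101 = 01110101.
Reading y = 1 takes N from q4 back to q4, so after x·y·y·y the machine is still in q4, and z then leads to the accepting state q4. Hence 01110101 ∈ L(N).

01110101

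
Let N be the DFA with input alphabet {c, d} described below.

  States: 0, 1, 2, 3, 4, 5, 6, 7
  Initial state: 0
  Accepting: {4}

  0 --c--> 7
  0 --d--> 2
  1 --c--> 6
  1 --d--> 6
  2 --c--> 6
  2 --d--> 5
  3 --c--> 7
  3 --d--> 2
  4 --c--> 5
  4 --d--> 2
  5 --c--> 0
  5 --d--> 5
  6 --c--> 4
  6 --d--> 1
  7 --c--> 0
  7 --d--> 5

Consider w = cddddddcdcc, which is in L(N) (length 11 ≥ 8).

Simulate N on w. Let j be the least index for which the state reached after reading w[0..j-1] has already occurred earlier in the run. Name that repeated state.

5

State sequence: 0 -c-> 7 -d-> 5 -d-> 5 -d-> 5 -d-> 5 -d-> 5 -d-> 5 -c-> 0 -d-> 2 -c-> 6 -c-> 4
First repeat at step 3: 5 was already visited.

The earliest repeat is at step j = 3: N is in 5, which it already visited at step i = 2.
Pumping length from the standard proof: p = 8 (the number of states). The repeated state found above gives |xy| = j ≤ 8 and |y| = j − i ≥ 1.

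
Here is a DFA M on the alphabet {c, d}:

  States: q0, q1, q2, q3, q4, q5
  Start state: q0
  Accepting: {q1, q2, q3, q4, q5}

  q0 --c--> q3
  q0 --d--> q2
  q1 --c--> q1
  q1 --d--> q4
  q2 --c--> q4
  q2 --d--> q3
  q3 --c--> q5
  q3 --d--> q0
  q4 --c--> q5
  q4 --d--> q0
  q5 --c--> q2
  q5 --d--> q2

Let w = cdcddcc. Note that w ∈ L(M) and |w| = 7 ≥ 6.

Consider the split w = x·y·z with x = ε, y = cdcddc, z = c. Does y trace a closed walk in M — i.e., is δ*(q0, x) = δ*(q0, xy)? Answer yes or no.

no

State sequence: q0 -c-> q3 -d-> q0 -c-> q3 -d-> q0 -d-> q2 -c-> q4

After x (step 0): q0. After xy (step 6): q4.
They differ (q0 ≠ q4), so y is not a cycle from the state after x; this split is not the one the pumping-lemma construction produces, and pumping y need not keep the string in L(M).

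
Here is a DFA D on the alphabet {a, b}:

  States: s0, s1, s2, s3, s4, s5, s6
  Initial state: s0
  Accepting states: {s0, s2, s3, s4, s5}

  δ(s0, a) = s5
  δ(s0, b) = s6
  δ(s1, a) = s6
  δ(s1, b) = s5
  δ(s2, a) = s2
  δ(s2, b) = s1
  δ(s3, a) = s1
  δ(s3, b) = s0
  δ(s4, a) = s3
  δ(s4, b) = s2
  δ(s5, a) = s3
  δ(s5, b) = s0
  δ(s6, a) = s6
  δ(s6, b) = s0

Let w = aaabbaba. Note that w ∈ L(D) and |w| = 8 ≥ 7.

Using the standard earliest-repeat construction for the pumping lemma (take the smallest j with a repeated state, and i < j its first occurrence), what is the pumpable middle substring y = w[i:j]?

State sequence: s0 -a-> s5 -a-> s3 -a-> s1 -b-> s5 -b-> s0 -a-> s5 -b-> s0 -a-> s5
First repeat at step 4: s5 was already visited.

So i = 1, j = 4, giving x = w[0:1] = a, y = w[1:4] = aab, z = w[4:8] = baba.
Check: |xy| = 4 ≤ 7 and |y| = 3 ≥ 1. Reading y takes D from s5 back to s5, so every xyⁱz is accepted.

aab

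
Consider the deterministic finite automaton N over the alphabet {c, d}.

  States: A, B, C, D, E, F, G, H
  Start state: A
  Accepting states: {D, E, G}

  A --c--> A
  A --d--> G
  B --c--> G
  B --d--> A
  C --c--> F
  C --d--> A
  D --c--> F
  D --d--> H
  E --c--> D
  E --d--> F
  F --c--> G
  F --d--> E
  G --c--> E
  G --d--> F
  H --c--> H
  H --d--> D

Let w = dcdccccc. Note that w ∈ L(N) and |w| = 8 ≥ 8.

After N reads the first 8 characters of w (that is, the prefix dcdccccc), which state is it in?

G

Run of N on the first 8 characters of w = d c d c c c c c:
  step 0: A  (start)
  step 1: G  (read d: A→G)
  step 2: E  (read c: G→E)
  step 3: F  (read d: E→F)
  step 4: G  (read c: F→G)
  step 5: E  (read c: G→E)
  step 6: D  (read c: E→D)
  step 7: F  (read c: D→F)
  step 8: G  (read c: F→G)

After reading 8 characters, N is in state G.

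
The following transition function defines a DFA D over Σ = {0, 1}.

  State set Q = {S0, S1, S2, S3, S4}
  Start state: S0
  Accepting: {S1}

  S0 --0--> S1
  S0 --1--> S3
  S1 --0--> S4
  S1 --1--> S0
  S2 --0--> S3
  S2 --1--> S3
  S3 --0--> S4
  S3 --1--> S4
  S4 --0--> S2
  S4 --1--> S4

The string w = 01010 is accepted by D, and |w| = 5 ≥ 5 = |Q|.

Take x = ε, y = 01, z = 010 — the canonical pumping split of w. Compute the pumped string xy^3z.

xy^3z = ε·01·01·01·010 = 010101010.
Reading y = 01 takes D from S0 back to S0, so after x·y·y·y the machine is still in S0, and z then leads to the accepting state S1. Hence 010101010 ∈ L(D).

010101010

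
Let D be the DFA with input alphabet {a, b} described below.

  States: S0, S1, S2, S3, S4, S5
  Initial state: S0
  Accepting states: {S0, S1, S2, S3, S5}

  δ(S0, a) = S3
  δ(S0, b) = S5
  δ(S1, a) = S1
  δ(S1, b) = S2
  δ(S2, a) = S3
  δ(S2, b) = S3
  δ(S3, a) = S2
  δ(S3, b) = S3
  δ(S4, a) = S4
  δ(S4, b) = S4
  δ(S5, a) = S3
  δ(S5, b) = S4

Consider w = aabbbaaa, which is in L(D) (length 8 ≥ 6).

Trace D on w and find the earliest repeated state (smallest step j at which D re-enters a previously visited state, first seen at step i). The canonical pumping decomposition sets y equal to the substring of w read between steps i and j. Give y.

ab

State sequence: S0 -a-> S3 -a-> S2 -b-> S3 -b-> S3 -b-> S3 -a-> S2 -a-> S3 -a-> S2
First repeat at step 3: S3 was already visited.

So i = 1, j = 3, giving x = w[0:1] = a, y = w[1:3] = ab, z = w[3:8] = bbaaa.
Check: |xy| = 3 ≤ 6 and |y| = 2 ≥ 1. Reading y takes D from S3 back to S3, so every xyⁱz is accepted.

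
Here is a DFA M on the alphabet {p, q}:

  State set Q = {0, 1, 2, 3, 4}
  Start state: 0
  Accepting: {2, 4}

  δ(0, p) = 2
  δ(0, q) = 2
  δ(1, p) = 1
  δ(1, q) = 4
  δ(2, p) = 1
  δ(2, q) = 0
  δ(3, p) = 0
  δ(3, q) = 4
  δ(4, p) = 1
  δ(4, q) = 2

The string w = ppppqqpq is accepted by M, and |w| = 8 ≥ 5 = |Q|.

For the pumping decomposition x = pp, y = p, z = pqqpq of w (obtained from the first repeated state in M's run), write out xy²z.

pppppqqpq

xy^2z = pp·p·p·pqqpq = pppppqqpq.
Reading y = p takes M from 1 back to 1, so after x·y·y the machine is still in 1, and z then leads to the accepting state 4. Hence pppppqqpq ∈ L(M).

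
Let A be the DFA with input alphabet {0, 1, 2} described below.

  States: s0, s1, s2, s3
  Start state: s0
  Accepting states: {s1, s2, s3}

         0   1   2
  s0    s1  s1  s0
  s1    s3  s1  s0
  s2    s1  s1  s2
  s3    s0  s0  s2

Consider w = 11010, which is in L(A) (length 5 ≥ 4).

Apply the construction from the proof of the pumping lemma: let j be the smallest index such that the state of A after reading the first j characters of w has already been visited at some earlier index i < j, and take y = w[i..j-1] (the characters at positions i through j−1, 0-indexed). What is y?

1

Run of A on w = 1 1 0 1 0:
  step 0: s0  (start)
  step 1: s1  (read 1: s0→s1)
  step 2: s1  (read 1: s1→s1)   ← first repeat (s1 seen earlier)
  step 3: s3  (read 0: s1→s3)
  step 4: s0  (read 1: s3→s0)
  step 5: s1  (read 0: s0→s1)

So i = 1, j = 2, giving x = w[0:1] = 1, y = w[1:2] = 1, z = w[2:5] = 010.
Check: |xy| = 2 ≤ 4 and |y| = 1 ≥ 1. Reading y takes A from s1 back to s1, so every xyⁱz is accepted.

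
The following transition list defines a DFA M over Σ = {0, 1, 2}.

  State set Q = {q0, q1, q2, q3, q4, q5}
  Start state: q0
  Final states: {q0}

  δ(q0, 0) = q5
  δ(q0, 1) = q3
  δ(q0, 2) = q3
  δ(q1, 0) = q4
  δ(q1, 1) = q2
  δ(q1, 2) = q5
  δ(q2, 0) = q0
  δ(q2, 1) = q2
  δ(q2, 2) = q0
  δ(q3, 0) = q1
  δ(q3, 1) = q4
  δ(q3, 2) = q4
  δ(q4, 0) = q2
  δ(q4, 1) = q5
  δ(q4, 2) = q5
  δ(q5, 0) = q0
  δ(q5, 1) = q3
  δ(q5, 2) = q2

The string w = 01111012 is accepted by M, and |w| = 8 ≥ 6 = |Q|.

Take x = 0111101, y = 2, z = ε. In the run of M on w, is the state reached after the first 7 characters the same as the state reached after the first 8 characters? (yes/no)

State sequence: q0 -0-> q5 -1-> q3 -1-> q4 -1-> q5 -1-> q3 -0-> q1 -1-> q2 -2-> q0

After x (step 7): q2. After xy (step 8): q0.
They differ (q2 ≠ q0), so y is not a cycle from the state after x; this split is not the one the pumping-lemma construction produces, and pumping y need not keep the string in L(M).

no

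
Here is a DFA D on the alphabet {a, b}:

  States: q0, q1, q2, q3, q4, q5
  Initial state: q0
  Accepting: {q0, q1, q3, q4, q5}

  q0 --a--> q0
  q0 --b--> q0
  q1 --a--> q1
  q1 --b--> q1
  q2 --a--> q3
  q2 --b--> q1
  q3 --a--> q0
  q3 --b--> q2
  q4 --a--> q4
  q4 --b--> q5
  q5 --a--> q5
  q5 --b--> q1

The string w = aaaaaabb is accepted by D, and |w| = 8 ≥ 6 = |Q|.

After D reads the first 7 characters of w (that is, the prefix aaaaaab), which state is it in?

q0

Run of D on the first 7 characters of w = a a a a a a b:
  step 0: q0  (start)
  step 1: q0  (read a: q0→q0)
  step 2: q0  (read a: q0→q0)
  step 3: q0  (read a: q0→q0)
  step 4: q0  (read a: q0→q0)
  step 5: q0  (read a: q0→q0)
  step 6: q0  (read a: q0→q0)
  step 7: q0  (read b: q0→q0)

After reading 7 characters, D is in state q0.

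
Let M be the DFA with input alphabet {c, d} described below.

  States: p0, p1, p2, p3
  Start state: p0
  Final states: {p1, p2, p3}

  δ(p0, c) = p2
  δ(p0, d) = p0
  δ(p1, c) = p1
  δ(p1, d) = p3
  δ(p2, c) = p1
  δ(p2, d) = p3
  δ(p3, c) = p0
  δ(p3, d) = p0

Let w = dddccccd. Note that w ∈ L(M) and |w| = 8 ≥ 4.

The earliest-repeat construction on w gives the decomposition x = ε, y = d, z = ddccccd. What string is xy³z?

dddddccccd

xy^3z = ε·d·d·d·ddccccd = dddddccccd.
Reading y = d takes M from p0 back to p0, so after x·y·y·y the machine is still in p0, and z then leads to the accepting state p3. Hence dddddccccd ∈ L(M).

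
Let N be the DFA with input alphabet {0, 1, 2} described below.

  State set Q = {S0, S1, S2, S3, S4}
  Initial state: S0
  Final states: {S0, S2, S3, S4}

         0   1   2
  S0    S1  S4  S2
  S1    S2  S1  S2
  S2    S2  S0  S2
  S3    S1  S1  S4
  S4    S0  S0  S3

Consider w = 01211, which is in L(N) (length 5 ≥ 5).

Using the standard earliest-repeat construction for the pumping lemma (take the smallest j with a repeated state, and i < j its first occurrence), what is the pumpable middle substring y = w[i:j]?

State sequence: S0 -0-> S1 -1-> S1 -2-> S2 -1-> S0 -1-> S4
First repeat at step 2: S1 was already visited.

So i = 1, j = 2, giving x = w[0:1] = 0, y = w[1:2] = 1, z = w[2:5] = 211.
Check: |xy| = 2 ≤ 5 and |y| = 1 ≥ 1. Reading y takes N from S1 back to S1, so every xyⁱz is accepted.
With |Q| = 5, pigeonhole forces a state repeat no later than step 5; the substring read between the first and second visits to that state can be pumped.

1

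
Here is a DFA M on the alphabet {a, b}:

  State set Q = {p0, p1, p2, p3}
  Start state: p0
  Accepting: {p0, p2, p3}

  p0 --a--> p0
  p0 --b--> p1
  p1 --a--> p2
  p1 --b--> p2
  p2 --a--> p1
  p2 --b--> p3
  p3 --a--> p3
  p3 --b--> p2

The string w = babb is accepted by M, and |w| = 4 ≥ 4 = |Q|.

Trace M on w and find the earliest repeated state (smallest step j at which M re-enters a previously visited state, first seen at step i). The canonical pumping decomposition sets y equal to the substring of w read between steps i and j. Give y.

bb

State sequence: p0 -b-> p1 -a-> p2 -b-> p3 -b-> p2
First repeat at step 4: p2 was already visited.

So i = 2, j = 4, giving x = w[0:2] = ba, y = w[2:4] = bb, z = w[4:4] = ε.
Check: |xy| = 4 ≤ 4 and |y| = 2 ≥ 1. Reading y takes M from p2 back to p2, so every xyⁱz is accepted.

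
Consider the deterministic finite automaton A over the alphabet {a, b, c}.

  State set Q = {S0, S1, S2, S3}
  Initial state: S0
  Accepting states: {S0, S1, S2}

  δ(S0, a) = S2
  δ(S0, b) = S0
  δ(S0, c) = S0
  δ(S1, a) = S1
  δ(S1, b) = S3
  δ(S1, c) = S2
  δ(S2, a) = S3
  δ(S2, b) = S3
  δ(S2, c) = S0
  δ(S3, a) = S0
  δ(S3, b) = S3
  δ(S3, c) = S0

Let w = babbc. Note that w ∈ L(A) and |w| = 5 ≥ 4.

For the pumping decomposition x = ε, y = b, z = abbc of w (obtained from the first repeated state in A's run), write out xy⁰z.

abbc

xy⁰z = xz = ε·abbc = abbc.
Reading y = b takes A from S0 back to S0, so after x the machine is still in S0, and z then leads to the accepting state S0. Hence abbc ∈ L(A).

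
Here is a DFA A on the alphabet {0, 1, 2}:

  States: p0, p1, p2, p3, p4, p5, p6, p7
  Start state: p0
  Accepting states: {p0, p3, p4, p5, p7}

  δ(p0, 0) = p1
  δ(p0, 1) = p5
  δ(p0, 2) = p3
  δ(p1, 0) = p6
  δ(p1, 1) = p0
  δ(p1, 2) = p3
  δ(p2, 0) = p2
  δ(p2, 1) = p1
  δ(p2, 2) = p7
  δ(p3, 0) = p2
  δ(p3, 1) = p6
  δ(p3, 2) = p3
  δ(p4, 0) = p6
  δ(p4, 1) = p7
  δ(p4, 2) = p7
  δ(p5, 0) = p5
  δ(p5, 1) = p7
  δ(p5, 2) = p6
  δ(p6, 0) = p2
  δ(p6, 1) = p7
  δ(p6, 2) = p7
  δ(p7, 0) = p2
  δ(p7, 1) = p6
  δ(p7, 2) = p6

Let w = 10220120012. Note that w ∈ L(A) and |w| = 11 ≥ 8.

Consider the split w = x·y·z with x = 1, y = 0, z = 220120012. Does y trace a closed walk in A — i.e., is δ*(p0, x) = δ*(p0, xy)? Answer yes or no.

Run of A on the first 2 characters of w = 1 0:
  step 0: p0  (start)
  step 1: p5  (read 1: p0→p5)
  step 2: p5  (read 0: p5→p5)

After x (step 1): p5. After xy (step 2): p5.
They match, so y = 0 drives A around a cycle from p5 back to itself; pumping y any number of times keeps A in p5 before reading z, and xyⁱz ∈ L(A) for every i ≥ 0.

yes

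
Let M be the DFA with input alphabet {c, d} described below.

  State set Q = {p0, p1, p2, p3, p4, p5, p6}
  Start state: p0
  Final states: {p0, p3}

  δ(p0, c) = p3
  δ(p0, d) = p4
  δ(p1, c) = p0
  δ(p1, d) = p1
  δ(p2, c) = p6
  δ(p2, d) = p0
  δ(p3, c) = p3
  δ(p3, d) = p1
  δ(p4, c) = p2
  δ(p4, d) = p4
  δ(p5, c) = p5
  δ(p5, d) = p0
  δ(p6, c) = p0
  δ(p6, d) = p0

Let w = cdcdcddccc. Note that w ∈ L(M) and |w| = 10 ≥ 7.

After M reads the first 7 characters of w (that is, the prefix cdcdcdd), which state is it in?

p4

Run of M on the first 7 characters of w = c d c d c d d:
  step 0: p0  (start)
  step 1: p3  (read c: p0→p3)
  step 2: p1  (read d: p3→p1)
  step 3: p0  (read c: p1→p0)
  step 4: p4  (read d: p0→p4)
  step 5: p2  (read c: p4→p2)
  step 6: p0  (read d: p2→p0)
  step 7: p4  (read d: p0→p4)

After reading 7 characters, M is in state p4.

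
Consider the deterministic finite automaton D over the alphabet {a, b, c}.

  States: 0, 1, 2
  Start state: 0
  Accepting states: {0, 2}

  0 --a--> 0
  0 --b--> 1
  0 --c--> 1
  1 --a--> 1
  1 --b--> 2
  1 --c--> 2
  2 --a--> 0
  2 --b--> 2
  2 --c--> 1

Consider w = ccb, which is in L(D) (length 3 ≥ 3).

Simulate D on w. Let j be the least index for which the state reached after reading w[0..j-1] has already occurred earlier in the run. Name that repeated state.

2

Run of D on w = c c b:
  step 0: 0  (start)
  step 1: 1  (read c: 0→1)
  step 2: 2  (read c: 1→2)
  step 3: 2  (read b: 2→2)   ← first repeat (2 seen earlier)

The earliest repeat is at step j = 3: D is in 2, which it already visited at step i = 2.
With |Q| = 3, pigeonhole forces a state repeat no later than step 3; the substring read between the first and second visits to that state can be pumped.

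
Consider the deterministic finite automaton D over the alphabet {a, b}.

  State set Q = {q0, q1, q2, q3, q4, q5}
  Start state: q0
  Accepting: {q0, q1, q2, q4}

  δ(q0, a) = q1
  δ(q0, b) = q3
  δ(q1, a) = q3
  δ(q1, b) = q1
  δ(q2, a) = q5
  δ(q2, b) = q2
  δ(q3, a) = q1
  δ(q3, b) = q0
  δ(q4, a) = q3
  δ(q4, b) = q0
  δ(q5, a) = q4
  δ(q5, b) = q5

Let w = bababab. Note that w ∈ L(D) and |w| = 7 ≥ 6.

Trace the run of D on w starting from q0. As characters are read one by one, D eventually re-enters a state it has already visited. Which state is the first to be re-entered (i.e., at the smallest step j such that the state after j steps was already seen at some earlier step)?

q1

State sequence: q0 -b-> q3 -a-> q1 -b-> q1 -a-> q3 -b-> q0 -a-> q1 -b-> q1
First repeat at step 3: q1 was already visited.

The earliest repeat is at step j = 3: D is in q1, which it already visited at step i = 2.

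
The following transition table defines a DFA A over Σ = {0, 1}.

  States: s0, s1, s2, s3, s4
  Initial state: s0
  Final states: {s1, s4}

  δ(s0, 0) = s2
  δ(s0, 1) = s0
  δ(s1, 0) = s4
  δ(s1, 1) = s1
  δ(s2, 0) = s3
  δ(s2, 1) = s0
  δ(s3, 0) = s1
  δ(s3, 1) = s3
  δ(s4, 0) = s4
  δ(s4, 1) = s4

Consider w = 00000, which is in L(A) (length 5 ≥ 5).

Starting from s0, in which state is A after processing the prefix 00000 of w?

Run of A on the first 5 characters of w = 0 0 0 0 0:
  step 0: s0  (start)
  step 1: s2  (read 0: s0→s2)
  step 2: s3  (read 0: s2→s3)
  step 3: s1  (read 0: s3→s1)
  step 4: s4  (read 0: s1→s4)
  step 5: s4  (read 0: s4→s4)

After reading 5 characters, A is in state s4.

s4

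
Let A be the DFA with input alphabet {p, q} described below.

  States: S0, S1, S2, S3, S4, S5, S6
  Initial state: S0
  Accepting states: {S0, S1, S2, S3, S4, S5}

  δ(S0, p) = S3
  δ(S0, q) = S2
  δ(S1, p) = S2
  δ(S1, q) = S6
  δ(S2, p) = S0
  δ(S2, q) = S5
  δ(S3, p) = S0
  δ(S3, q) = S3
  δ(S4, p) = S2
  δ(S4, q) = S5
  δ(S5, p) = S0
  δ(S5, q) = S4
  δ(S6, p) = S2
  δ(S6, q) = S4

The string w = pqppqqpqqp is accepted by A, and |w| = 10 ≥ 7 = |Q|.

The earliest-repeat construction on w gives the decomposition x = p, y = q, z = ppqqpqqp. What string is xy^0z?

xy⁰z = xz = p·ppqqpqqp = pppqqpqqp.
Reading y = q takes A from S3 back to S3, so after x the machine is still in S3, and z then leads to the accepting state S0. Hence pppqqpqqp ∈ L(A).

pppqqpqqp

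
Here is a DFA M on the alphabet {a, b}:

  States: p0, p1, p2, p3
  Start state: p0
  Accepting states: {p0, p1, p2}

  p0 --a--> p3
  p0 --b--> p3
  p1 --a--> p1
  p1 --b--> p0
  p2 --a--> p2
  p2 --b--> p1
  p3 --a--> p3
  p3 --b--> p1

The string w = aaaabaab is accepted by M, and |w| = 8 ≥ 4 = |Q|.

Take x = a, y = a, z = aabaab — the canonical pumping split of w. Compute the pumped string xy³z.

xy^3z = a·a·a·a·aabaab = aaaaaabaab.
Reading y = a takes M from p3 back to p3, so after x·y·y·y the machine is still in p3, and z then leads to the accepting state p0. Hence aaaaaabaab ∈ L(M).

aaaaaabaab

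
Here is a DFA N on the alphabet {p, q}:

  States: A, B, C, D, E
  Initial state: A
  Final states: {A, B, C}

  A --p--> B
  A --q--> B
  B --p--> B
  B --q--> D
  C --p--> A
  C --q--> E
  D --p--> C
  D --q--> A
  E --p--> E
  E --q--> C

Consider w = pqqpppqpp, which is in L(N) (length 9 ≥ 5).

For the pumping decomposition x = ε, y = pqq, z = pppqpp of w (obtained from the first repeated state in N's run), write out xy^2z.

xy^2z = ε·pqq·pqq·pppqpp = pqqpqqpppqpp.
Reading y = pqq takes N from A back to A, so after x·y·y the machine is still in A, and z then leads to the accepting state A. Hence pqqpqqpppqpp ∈ L(N).

pqqpqqpppqpp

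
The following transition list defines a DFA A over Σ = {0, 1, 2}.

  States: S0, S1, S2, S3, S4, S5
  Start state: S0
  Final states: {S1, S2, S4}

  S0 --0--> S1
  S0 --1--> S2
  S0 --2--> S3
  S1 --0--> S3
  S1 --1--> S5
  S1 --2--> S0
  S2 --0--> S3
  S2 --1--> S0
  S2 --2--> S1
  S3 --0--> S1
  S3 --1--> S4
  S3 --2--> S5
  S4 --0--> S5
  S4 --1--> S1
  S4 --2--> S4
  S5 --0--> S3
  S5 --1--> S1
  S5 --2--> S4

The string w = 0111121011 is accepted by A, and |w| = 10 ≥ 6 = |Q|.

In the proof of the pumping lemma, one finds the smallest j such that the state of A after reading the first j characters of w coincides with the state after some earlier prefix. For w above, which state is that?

S1

Run of A on w = 0 1 1 1 1 2 1 0 1 1:
  step 0: S0  (start)
  step 1: S1  (read 0: S0→S1)
  step 2: S5  (read 1: S1→S5)
  step 3: S1  (read 1: S5→S1)   ← first repeat (S1 seen earlier)
  step 4: S5  (read 1: S1→S5)
  step 5: S1  (read 1: S5→S1)
  step 6: S0  (read 2: S1→S0)
  step 7: S2  (read 1: S0→S2)
  step 8: S3  (read 0: S2→S3)
  step 9: S4  (read 1: S3→S4)
  step 10: S1  (read 1: S4→S1)

The earliest repeat is at step j = 3: A is in S1, which it already visited at step i = 1.
Since A has 6 states, any run of length ≥ 6 visits 6+1 states, so by pigeonhole some state repeats within the first 6 steps — that repeat gives the pumpable loop.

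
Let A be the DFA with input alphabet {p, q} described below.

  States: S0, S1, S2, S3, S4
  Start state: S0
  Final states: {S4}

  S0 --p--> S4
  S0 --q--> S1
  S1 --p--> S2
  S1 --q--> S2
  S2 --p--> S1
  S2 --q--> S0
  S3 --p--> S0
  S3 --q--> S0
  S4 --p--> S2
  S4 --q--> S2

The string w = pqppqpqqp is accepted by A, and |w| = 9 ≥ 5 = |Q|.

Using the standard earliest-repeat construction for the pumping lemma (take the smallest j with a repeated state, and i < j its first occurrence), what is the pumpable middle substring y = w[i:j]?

pp

State sequence: S0 -p-> S4 -q-> S2 -p-> S1 -p-> S2 -q-> S0 -p-> S4 -q-> S2 -q-> S0 -p-> S4
First repeat at step 4: S2 was already visited.

So i = 2, j = 4, giving x = w[0:2] = pq, y = w[2:4] = pp, z = w[4:9] = qpqqp.
Check: |xy| = 4 ≤ 5 and |y| = 2 ≥ 1. Reading y takes A from S2 back to S2, so every xyⁱz is accepted.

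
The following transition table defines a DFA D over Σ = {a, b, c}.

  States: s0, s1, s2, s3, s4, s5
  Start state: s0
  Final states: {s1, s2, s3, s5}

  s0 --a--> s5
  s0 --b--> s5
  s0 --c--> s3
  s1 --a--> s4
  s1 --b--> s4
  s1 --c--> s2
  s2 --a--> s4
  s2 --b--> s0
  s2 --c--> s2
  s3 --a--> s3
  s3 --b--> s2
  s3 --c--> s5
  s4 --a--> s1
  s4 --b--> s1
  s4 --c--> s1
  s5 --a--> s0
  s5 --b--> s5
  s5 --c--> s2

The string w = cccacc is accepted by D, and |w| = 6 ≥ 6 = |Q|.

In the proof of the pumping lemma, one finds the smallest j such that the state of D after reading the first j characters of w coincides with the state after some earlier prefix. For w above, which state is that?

s2

Run of D on w = c c c a c c:
  step 0: s0  (start)
  step 1: s3  (read c: s0→s3)
  step 2: s5  (read c: s3→s5)
  step 3: s2  (read c: s5→s2)
  step 4: s4  (read a: s2→s4)
  step 5: s1  (read c: s4→s1)
  step 6: s2  (read c: s1→s2)   ← first repeat (s2 seen earlier)

The earliest repeat is at step j = 6: D is in s2, which it already visited at step i = 3.
With |Q| = 6, pigeonhole forces a state repeat no later than step 6; the substring read between the first and second visits to that state can be pumped.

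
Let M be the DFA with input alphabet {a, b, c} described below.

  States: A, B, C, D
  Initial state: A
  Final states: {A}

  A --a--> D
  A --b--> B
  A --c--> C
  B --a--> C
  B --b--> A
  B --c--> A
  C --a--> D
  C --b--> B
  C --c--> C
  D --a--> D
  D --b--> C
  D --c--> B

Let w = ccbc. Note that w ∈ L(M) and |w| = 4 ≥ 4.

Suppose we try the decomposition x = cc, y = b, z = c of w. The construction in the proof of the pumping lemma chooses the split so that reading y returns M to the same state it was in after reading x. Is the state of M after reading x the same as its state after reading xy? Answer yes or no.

State sequence: A -c-> C -c-> C -b-> B

After x (step 2): C. After xy (step 3): B.
They differ (C ≠ B), so y is not a cycle from the state after x; this split is not the one the pumping-lemma construction produces, and pumping y need not keep the string in L(M).

no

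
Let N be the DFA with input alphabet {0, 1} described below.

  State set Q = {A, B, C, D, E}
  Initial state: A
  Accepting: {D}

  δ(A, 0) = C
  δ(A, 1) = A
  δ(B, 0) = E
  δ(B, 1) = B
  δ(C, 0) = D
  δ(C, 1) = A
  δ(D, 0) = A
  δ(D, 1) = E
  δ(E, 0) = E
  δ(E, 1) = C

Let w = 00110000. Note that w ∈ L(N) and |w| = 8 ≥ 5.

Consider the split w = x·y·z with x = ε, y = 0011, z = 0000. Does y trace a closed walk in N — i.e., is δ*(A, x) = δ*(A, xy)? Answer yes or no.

State sequence: A -0-> C -0-> D -1-> E -1-> C

After x (step 0): A. After xy (step 4): C.
They differ (A ≠ C), so y is not a cycle from the state after x; this split is not the one the pumping-lemma construction produces, and pumping y need not keep the string in L(N).

no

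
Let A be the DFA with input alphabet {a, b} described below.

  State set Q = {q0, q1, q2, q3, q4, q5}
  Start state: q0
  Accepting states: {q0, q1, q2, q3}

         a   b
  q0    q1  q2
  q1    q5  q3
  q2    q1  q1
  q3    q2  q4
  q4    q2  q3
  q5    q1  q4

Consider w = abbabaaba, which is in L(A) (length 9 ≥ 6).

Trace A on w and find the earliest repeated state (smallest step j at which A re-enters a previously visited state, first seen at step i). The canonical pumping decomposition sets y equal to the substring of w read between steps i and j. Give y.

bbab

State sequence: q0 -a-> q1 -b-> q3 -b-> q4 -a-> q2 -b-> q1 -a-> q5 -a-> q1 -b-> q3 -a-> q2
First repeat at step 5: q1 was already visited.

So i = 1, j = 5, giving x = w[0:1] = a, y = w[1:5] = bbab, z = w[5:9] = aaba.
Check: |xy| = 5 ≤ 6 and |y| = 4 ≥ 1. Reading y takes A from q1 back to q1, so every xyⁱz is accepted.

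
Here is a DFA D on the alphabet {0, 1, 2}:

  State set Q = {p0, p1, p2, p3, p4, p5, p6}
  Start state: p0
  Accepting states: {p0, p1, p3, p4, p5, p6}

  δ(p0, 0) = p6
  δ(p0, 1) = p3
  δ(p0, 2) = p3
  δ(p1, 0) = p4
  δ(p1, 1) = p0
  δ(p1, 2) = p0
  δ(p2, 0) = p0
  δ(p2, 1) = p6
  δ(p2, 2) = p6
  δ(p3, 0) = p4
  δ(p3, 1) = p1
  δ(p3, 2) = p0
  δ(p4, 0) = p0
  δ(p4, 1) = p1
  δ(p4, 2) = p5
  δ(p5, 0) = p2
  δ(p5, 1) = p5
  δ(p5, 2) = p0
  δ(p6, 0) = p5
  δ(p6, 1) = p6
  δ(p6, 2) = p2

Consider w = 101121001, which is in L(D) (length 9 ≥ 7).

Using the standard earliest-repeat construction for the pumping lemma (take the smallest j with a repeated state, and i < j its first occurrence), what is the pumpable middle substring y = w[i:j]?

1011

State sequence: p0 -1-> p3 -0-> p4 -1-> p1 -1-> p0 -2-> p3 -1-> p1 -0-> p4 -0-> p0 -1-> p3
First repeat at step 4: p0 was already visited.

So i = 0, j = 4, giving x = w[0:0] = ε, y = w[0:4] = 1011, z = w[4:9] = 21001.
Check: |xy| = 4 ≤ 7 and |y| = 4 ≥ 1. Reading y takes D from p0 back to p0, so every xyⁱz is accepted.
Since D has 7 states, any run of length ≥ 7 visits 7+1 states, so by pigeonhole some state repeats within the first 7 steps — that repeat gives the pumpable loop.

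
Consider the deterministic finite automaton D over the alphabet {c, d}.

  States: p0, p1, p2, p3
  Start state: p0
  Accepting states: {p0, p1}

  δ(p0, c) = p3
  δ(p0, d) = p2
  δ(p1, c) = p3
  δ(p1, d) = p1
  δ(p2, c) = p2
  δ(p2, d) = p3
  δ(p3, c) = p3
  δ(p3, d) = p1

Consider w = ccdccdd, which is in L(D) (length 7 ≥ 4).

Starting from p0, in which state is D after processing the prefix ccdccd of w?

p1

Run of D on the first 6 characters of w = c c d c c d:
  step 0: p0  (start)
  step 1: p3  (read c: p0→p3)
  step 2: p3  (read c: p3→p3)
  step 3: p1  (read d: p3→p1)
  step 4: p3  (read c: p1→p3)
  step 5: p3  (read c: p3→p3)
  step 6: p1  (read d: p3→p1)

After reading 6 characters, D is in state p1.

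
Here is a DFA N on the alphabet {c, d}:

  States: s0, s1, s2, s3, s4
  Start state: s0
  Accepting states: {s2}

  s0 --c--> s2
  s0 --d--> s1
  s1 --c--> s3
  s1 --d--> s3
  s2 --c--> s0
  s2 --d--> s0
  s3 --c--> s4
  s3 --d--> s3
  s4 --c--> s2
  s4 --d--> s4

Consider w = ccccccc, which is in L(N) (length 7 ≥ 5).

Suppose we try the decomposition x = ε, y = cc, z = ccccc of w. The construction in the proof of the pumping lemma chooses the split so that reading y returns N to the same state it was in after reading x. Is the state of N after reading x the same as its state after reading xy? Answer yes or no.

State sequence: s0 -c-> s2 -c-> s0

After x (step 0): s0. After xy (step 2): s0.
They match, so y = cc drives N around a cycle from s0 back to itself; pumping y any number of times keeps N in s0 before reading z, and xyⁱz ∈ L(N) for every i ≥ 0.

yes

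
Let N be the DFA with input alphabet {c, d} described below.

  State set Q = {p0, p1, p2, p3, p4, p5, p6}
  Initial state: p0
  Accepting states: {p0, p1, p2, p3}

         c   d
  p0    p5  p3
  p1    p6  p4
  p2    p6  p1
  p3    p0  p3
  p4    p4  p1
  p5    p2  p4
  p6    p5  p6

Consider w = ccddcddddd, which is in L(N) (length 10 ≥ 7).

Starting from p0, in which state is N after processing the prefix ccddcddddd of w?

State sequence: p0 -c-> p5 -c-> p2 -d-> p1 -d-> p4 -c-> p4 -d-> p1 -d-> p4 -d-> p1 -d-> p4 -d-> p1

After reading 10 characters, N is in state p1.

p1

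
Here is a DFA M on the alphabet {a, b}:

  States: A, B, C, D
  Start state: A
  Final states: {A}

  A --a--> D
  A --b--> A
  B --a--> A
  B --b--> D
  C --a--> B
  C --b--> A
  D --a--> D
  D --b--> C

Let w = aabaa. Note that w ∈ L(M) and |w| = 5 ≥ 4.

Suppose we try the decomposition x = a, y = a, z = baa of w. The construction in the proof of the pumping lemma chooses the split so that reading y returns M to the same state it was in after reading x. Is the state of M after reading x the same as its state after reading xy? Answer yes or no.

yes

Run of M on the first 2 characters of w = a a:
  step 0: A  (start)
  step 1: D  (read a: A→D)
  step 2: D  (read a: D→D)

After x (step 1): D. After xy (step 2): D.
They match, so y = a drives M around a cycle from D back to itself; pumping y any number of times keeps M in D before reading z, and xyⁱz ∈ L(M) for every i ≥ 0.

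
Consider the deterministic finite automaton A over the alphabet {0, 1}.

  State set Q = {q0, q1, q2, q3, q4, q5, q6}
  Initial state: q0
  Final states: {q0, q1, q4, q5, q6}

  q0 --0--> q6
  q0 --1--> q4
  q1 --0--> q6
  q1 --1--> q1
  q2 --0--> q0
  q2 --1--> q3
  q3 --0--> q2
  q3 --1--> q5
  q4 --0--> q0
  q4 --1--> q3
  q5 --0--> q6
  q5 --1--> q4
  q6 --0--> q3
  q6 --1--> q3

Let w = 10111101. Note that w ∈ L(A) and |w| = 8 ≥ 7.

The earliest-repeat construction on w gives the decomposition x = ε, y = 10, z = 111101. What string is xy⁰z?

111101

xy⁰z = xz = ε·111101 = 111101.
Reading y = 10 takes A from q0 back to q0, so after x the machine is still in q0, and z then leads to the accepting state q4. Hence 111101 ∈ L(A).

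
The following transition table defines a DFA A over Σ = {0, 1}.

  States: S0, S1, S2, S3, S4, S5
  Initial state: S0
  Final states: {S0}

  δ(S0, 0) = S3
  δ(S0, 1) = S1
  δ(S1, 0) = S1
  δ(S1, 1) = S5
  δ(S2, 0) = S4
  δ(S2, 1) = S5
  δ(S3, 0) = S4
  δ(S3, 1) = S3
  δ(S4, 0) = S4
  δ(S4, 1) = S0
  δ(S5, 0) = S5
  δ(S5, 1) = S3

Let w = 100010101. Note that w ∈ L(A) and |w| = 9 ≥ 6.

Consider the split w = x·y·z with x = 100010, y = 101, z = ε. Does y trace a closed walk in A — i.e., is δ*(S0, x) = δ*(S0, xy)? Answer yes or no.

State sequence: S0 -1-> S1 -0-> S1 -0-> S1 -0-> S1 -1-> S5 -0-> S5 -1-> S3 -0-> S4 -1-> S0

After x (step 6): S5. After xy (step 9): S0.
They differ (S5 ≠ S0), so y is not a cycle from the state after x; this split is not the one the pumping-lemma construction produces, and pumping y need not keep the string in L(A).

no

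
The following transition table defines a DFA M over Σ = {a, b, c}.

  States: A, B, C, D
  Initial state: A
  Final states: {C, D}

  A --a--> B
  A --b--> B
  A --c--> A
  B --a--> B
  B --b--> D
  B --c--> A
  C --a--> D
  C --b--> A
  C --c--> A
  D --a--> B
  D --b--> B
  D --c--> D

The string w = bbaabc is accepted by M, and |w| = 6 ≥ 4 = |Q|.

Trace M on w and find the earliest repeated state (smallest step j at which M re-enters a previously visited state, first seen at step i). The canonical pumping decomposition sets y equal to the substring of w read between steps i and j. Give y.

ba

Run of M on w = b b a a b c:
  step 0: A  (start)
  step 1: B  (read b: A→B)
  step 2: D  (read b: B→D)
  step 3: B  (read a: D→B)   ← first repeat (B seen earlier)
  step 4: B  (read a: B→B)
  step 5: D  (read b: B→D)
  step 6: D  (read c: D→D)

So i = 1, j = 3, giving x = w[0:1] = b, y = w[1:3] = ba, z = w[3:6] = abc.
Check: |xy| = 3 ≤ 4 and |y| = 2 ≥ 1. Reading y takes M from B back to B, so every xyⁱz is accepted.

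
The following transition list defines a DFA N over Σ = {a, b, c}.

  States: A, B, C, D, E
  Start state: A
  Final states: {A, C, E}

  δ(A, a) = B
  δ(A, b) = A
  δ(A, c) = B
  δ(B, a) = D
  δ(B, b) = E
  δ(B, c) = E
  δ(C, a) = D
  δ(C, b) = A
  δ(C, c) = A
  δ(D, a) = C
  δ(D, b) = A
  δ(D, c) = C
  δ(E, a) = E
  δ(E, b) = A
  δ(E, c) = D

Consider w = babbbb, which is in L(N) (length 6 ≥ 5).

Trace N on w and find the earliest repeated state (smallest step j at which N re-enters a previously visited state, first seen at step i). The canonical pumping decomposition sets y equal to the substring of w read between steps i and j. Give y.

b

State sequence: A -b-> A -a-> B -b-> E -b-> A -b-> A -b-> A
First repeat at step 1: A was already visited.

So i = 0, j = 1, giving x = w[0:0] = ε, y = w[0:1] = b, z = w[1:6] = abbbb.
Check: |xy| = 1 ≤ 5 and |y| = 1 ≥ 1. Reading y takes N from A back to A, so every xyⁱz is accepted.
With |Q| = 5, pigeonhole forces a state repeat no later than step 5; the substring read between the first and second visits to that state can be pumped.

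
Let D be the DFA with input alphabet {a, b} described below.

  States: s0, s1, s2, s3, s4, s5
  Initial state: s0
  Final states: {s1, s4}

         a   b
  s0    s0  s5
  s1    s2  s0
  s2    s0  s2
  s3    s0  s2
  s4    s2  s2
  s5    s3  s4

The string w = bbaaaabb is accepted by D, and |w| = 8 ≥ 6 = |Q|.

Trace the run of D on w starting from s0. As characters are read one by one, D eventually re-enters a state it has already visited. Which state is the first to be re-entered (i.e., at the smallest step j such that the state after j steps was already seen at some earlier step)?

State sequence: s0 -b-> s5 -b-> s4 -a-> s2 -a-> s0 -a-> s0 -a-> s0 -b-> s5 -b-> s4
First repeat at step 4: s0 was already visited.

The earliest repeat is at step j = 4: D is in s0, which it already visited at step i = 0.
With |Q| = 6, pigeonhole forces a state repeat no later than step 6; the substring read between the first and second visits to that state can be pumped.

s0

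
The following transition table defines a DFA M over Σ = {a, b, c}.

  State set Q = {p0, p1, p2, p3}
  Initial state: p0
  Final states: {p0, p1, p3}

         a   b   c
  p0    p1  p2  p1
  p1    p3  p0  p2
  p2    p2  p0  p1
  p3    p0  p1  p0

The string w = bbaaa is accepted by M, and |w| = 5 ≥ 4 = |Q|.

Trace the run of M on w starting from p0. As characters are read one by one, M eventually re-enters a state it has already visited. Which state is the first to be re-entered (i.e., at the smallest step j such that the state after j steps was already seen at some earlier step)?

Run of M on w = b b a a a:
  step 0: p0  (start)
  step 1: p2  (read b: p0→p2)
  step 2: p0  (read b: p2→p0)   ← first repeat (p0 seen earlier)
  step 3: p1  (read a: p0→p1)
  step 4: p3  (read a: p1→p3)
  step 5: p0  (read a: p3→p0)

The earliest repeat is at step j = 2: M is in p0, which it already visited at step i = 0.
With |Q| = 4, pigeonhole forces a state repeat no later than step 4; the substring read between the first and second visits to that state can be pumped.

p0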